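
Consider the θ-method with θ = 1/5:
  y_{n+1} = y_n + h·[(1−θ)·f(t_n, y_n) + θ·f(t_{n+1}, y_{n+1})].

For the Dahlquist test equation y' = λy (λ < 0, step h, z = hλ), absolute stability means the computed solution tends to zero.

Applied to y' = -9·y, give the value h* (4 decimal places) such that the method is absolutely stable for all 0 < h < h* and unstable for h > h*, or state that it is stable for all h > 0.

(-3.3333,0); λ=-9 ⇒ h* = (10/3)/9 = 0.3704.

On y'=λy, z=hλ:
  y_{n+1} = y_n + z·[4/5·y_n + 1/5·y_{n+1}] ⇒ (1 − 1/5z)y_{n+1} = (1 + 4/5z)y_n
  Hence R(z) = (1 + 4/5z)/(1 − 1/5z).

Boundary: |R(x)|=1, x<0.
x=-1.62: |R|=0.2236
R=−1: 1+4/5x = −1+1/5x ⇒ -3/5x=2 ⇒ x=2/(-3/5)=-3.3333
Confirm numerically:
  x=-2.914: |R|=0.84104 <1
  x=-2.465: |R|=0.65104 <1
  x=-1.738: |R|=0.28970 <1
  x=-3.891: |R|=1.18817 >1
  x=-3.827: |R|=1.16778 >1
Interval (-3.3333, 0).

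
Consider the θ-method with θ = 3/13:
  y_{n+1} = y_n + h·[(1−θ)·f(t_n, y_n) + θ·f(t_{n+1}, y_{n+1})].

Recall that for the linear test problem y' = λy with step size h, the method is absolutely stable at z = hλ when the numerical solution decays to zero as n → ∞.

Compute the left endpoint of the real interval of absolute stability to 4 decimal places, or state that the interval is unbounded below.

On y'=λy, z=hλ:
  y_{n+1} = y_n + z·[10/13·y_n + 3/13·y_{n+1}] ⇒ (1 − 3/13z)y_{n+1} = (1 + 10/13z)y_n
  R(z) = (1 + 10/13z)/(1 − 3/13z).

Need |R(x)|<1, x<0.
x=-0.51: |R|=0.5437
R=−1: 1+10/13x = −1+3/13x ⇒ -7/13x=2 ⇒ x=2/(-7/13)=-3.7143
Confirm numerically:
  x=-3.164: |R|=0.82874 <1
  x=-2.316: |R|=0.50932 <1
  x=-2.191: |R|=0.45522 <1
  x=-2.106: |R|=0.41723 <1
  x=-4.020: |R|=1.08540 >1
  x=-3.898: |R|=1.05208 >1
  x=-3.842: |R|=1.03645 >1
Interval (-3.7143, 0).

z* = -3.7143.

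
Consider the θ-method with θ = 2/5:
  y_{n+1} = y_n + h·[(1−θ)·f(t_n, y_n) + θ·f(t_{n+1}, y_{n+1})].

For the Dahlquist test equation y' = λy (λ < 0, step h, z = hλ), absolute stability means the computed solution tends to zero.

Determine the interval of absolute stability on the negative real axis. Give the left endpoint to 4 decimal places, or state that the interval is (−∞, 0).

With y'=λy (z=hλ):
  y_{n+1} = y_n + z·[3/5·y_n + 2/5·y_{n+1}] ⇒ (1 − 2/5z)y_{n+1} = (1 + 3/5z)y_n
  so R(z) = (1 + 3/5z)/(1 − 2/5z).

Solve |R(x)|<1 on ℝ⁻.
x=-1.27: |R|=0.1578
R=−1: 1+3/5x = −1+2/5x ⇒ -1/5x=2 ⇒ x=2/(-1/5)=-10.0000
Confirm numerically:
  x=-6.958: |R|=0.83918 <1
  x=-5.859: |R|=0.75230 <1
  x=-4.161: |R|=0.56170 <1
  x=-10.499: |R|=1.01919 >1
  x=-10.310: |R|=1.01210 >1
  x=-10.301: |R|=1.01176 >1
So |R|<1 on (-10.0000, 0).

z∈(-10.0000,0).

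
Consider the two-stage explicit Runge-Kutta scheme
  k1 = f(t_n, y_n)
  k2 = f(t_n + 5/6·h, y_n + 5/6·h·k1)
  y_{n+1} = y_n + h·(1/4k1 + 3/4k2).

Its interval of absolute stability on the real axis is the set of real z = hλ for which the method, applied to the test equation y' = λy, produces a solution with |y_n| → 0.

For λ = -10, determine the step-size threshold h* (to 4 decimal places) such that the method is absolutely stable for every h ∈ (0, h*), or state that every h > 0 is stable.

Test eqn y'=λy, z=hλ:
  k1=λy_n ⇒ h·k1=z·y_n;  k2=λ(1+5/6z)y_n ⇒ h·k2=z(1+5/6z)y_n
  y_{n+1}/y_n = 1 + 1/4z + 3/4z(1+5/6z) = 1 + z + 5/8z²
  so R(z) = 1 + z + 5/8z².

Boundary: |R(x)|=1, x<0.
x=-0.35: |R|=0.7266
R=1: x+5/8x²=0 ⇒ x=−8/5=-1.6000; min R=1−1/(4·5/8)=0.6000>−1
Confirm numerically:
  x=-1.455: |R|=0.86814 <1
  x=-0.937: |R|=0.61173 <1
  x=-0.814: |R|=0.60012 <1
  x=-0.793: |R|=0.60003 <1
  x=-2.166: |R|=1.76622 >1
  x=-2.139: |R|=1.72058 >1
  x=-1.797: |R|=1.22126 >1
So |R|<1 on (-1.6000, 0).

(-1.6000,0); λ=-10 ⇒ h* = (8/5)/10 = 0.1600.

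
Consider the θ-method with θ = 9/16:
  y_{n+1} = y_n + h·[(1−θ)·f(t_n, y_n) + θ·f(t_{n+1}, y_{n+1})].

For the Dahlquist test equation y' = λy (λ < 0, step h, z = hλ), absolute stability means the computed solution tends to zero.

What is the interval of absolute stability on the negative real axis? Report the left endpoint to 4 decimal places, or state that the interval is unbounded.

Set f=λy, z=hλ:
  y_{n+1} = y_n + z·[7/16·y_n + 9/16·y_{n+1}] ⇒ (1 − 9/16z)y_{n+1} = (1 + 7/16z)y_n
  R(z) = (1 + 7/16z)/(1 − 9/16z).

Need |R(x)|<1, x<0.
x=-0.53: |R|=0.5917
x=-2: |R|=0.0588
x=-10: |R|=0.5094
x=-100: |R|=0.7467
θ=9/16≥1/2 ⇒ |1+7/16x|<|1−9/16x| ∀x<0 ⇒ stable on all of ℝ⁻.

interval (−∞, 0).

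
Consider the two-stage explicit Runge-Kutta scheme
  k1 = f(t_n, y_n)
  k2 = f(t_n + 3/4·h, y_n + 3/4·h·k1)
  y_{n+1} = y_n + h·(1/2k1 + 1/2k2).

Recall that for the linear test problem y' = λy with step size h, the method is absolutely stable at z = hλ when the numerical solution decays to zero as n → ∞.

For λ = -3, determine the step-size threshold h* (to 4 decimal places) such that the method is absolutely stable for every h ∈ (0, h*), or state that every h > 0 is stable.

On y'=λy, z=hλ:
  k1=λy_n ⇒ h·k1=z·y_n;  k2=λ(1+3/4z)y_n ⇒ h·k2=z(1+3/4z)y_n
  y_{n+1}/y_n = 1 + 1/2z + 1/2z(1+3/4z) = 1 + z + 3/8z²
  ⇒ R(z) = 1 + z + 3/8z².

Need |R(x)|<1, x<0.
x=-0.77: |R|=0.4523
R=1: x+3/8x²=0 ⇒ x=−8/3=-2.6667; min R=1−1/(4·3/8)=0.3333>−1
Confirm numerically:
  x=-2.363: |R|=0.73091 <1
  x=-2.085: |R|=0.54521 <1
  x=-2.050: |R|=0.52594 <1
  x=-1.595: |R|=0.35901 <1
  x=-3.135: |R|=1.55058 >1
  x=-2.837: |R|=1.18121 >1
Stable set (-2.6667, 0).

(-2.6667,0); λ=-3 ⇒ h* = (8/3)/3 = 0.8889.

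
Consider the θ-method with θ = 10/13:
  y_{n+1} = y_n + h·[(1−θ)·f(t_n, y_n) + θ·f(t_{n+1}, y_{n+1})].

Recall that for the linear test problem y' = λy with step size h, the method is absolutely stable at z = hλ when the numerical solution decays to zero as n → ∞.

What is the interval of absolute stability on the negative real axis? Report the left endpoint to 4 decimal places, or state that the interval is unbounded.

On y'=λy, z=hλ:
  y_{n+1} = y_n + z·[3/13·y_n + 10/13·y_{n+1}] ⇒ (1 − 10/13z)y_{n+1} = (1 + 3/13z)y_n
  ⇒ R(z) = (1 + 3/13z)/(1 − 10/13z).

Solve |R(x)|<1 on ℝ⁻.
x=-1.4: |R|=0.3259
x=-2: |R|=0.2121
x=-10: |R|=0.1504
x=-100: |R|=0.2833
θ=10/13≥1/2 ⇒ |1+3/13x|<|1−10/13x| ∀x<0 ⇒ unbounded interval.

(−∞, 0) — no finite endpoint.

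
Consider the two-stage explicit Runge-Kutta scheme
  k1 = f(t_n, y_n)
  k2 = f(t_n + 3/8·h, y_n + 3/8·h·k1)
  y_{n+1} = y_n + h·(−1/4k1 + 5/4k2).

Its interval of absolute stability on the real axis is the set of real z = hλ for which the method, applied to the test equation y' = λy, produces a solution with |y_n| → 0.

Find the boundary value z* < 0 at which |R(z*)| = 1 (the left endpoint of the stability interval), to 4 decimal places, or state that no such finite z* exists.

With y'=λy (z=hλ):
  k1=λy_n ⇒ h·k1=z·y_n;  k2=λ(1+3/8z)y_n ⇒ h·k2=z(1+3/8z)y_n
  y_{n+1}/y_n = 1 − 1/4z + 5/4z(1+3/8z) = 1 + z + 15/32z²
  ⇒ R(z) = 1 + z + 15/32z².

Solve |R(x)|<1 on ℝ⁻.
x=-1.1: |R|=0.4672
R=1: x+15/32x²=0 ⇒ x=−32/15=-2.1333; min R=1−1/(4·15/32)=0.4667>−1
Confirm numerically:
  x=-1.753: |R|=0.68747 <1
  x=-1.500: |R|=0.55469 <1
  x=-1.050: |R|=0.46680 <1
  x=-0.894: |R|=0.48064 <1
  x=-2.435: |R|=1.34432 >1
  x=-2.292: |R|=1.17047 >1
  x=-2.209: |R|=1.07835 >1
Stable set (-2.1333, 0).

left endpoint -2.1333.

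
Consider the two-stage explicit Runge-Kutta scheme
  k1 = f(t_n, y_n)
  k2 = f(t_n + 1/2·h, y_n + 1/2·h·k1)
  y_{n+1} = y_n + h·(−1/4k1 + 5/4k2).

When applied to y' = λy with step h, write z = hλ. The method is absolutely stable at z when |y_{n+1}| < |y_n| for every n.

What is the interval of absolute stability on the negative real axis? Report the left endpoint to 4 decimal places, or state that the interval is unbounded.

z∈(-1.6000,0).

On y'=λy, z=hλ:
  k1=λy_n ⇒ h·k1=z·y_n;  k2=λ(1+1/2z)y_n ⇒ h·k2=z(1+1/2z)y_n
  y_{n+1}/y_n = 1 − 1/4z + 5/4z(1+1/2z) = 1 + z + 5/8z²
  so R(z) = 1 + z + 5/8z².

Need |R(x)|<1, x<0.
x=-0.61: |R|=0.6226
R=1: x+5/8x²=0 ⇒ x=−8/5=-1.6000; min R=1−1/(4·5/8)=0.6000>−1
Confirm numerically:
  x=-1.277: |R|=0.74221 <1
  x=-0.971: |R|=0.61828 <1
  x=-0.795: |R|=0.60002 <1
  x=-2.059: |R|=1.59068 >1
  x=-1.725: |R|=1.13477 >1
Stable set (-1.6000, 0).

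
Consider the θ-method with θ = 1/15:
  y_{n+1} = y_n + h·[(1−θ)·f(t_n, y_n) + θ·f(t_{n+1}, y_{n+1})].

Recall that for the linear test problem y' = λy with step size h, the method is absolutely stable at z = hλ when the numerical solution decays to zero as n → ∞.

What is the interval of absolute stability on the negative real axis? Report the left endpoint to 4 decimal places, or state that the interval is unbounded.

Set f=λy, z=hλ:
  y_{n+1} = y_n + z·[14/15·y_n + 1/15·y_{n+1}] ⇒ (1 − 1/15z)y_{n+1} = (1 + 14/15z)y_n
  R(z) = (1 + 14/15z)/(1 − 1/15z).

Solve |R(x)|<1 on ℝ⁻.
x=-0.44: |R|=0.5725
R=−1: 1+14/15x = −1+1/15x ⇒ -13/15x=2 ⇒ x=2/(-13/15)=-2.3077
Confirm numerically:
  x=-1.726: |R|=0.54789 <1
  x=-1.385: |R|=0.26793 <1
  x=-1.181: |R|=0.09480 <1
  x=-1.100: |R|=0.02484 <1
  x=-2.862: |R|=1.40343 >1
  x=-2.431: |R|=1.09196 >1
  x=-2.421: |R|=1.08455 >1
Interval (-2.3077, 0).

z∈(-2.3077,0).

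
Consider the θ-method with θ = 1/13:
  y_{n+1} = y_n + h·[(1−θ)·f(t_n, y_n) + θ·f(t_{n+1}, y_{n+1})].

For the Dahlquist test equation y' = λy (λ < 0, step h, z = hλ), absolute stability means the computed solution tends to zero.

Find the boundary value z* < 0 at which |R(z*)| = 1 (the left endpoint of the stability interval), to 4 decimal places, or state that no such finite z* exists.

z* = -2.3636.

Test eqn y'=λy, z=hλ:
  y_{n+1} = y_n + z·[12/13·y_n + 1/13·y_{n+1}] ⇒ (1 − 1/13z)y_{n+1} = (1 + 12/13z)y_n
  ⇒ R(z) = (1 + 12/13z)/(1 − 1/13z).

Need |R(x)|<1, x<0.
x=-1.62: |R|=0.4405
R=−1: 1+12/13x = −1+1/13x ⇒ -11/13x=2 ⇒ x=2/(-11/13)=-2.3636
Confirm numerically:
  x=-2.220: |R|=0.89619 <1
  x=-1.989: |R|=0.72507 <1
  x=-1.598: |R|=0.42307 <1
  x=-0.957: |R|=0.10862 <1
  x=-2.595: |R|=1.16319 >1
  x=-2.559: |R|=1.13812 >1
  x=-2.545: |R|=1.12834 >1
Stable set (-2.3636, 0).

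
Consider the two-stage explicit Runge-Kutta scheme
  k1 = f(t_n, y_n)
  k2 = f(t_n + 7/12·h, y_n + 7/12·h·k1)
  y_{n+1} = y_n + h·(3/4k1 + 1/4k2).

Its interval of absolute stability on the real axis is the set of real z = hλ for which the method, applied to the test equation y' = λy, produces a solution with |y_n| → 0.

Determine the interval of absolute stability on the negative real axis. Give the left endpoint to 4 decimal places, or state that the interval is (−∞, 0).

z∈(-6.8571,0).

On y'=λy, z=hλ:
  k1=λy_n ⇒ h·k1=z·y_n;  k2=λ(1+7/12z)y_n ⇒ h·k2=z(1+7/12z)y_n
  y_{n+1}/y_n = 1 + 3/4z + 1/4z(1+7/12z) = 1 + z + 7/48z²
  so R(z) = 1 + z + 7/48z².

Find x<0 with |R(x)|<1.
x=-1.12: |R|=0.0629
R=1: x+7/48x²=0 ⇒ x=−48/7=-6.8571; min R=1−1/(4·7/48)=-0.7143>−1
Confirm numerically:
  x=-6.495: |R|=0.65698 <1
  x=-6.475: |R|=0.63915 <1
  x=-3.166: |R|=0.70423 <1
  x=-7.268: |R|=1.43547 >1
  x=-6.915: |R|=1.05835 >1
Interval (-6.8571, 0).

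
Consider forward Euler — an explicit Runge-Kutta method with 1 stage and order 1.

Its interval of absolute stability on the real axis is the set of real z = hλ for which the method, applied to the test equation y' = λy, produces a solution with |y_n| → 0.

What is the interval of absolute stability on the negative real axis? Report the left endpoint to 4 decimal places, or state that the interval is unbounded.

(-2.0000, 0).

With y'=λy (z=hλ):
  order 1, 1-stage ⇒ R(z)=1+z
  (e.g. R(-1.66)=-0.66000, |R|=0.66000)

Boundary: |R(x)|=1, x<0.
x=-1.66: |R|=0.6600
|R(-2.36)|=1.3600 |R(-1.91)|=0.9100 |R(-1.34)|=0.3400
Bisect:
  x_lo=-2.4475 |R|=1.4475  x_hi=-0.1466 |R|=0.8534
  mid=-1.29701 |R|=0.29701 →hi
  mid=-1.87223 |R|=0.87223 →hi
  mid=-2.15984 |R|=1.15984 →lo
  mid=-2.01604 |R|=1.01604 →lo
  mid=-1.94413 |R|=0.94413 →hi
  mid=-1.98009 |R|=0.98009 →hi
  mid=-1.99806 |R|=0.99806 →hi
  mid=-2.00705 |R|=1.00705 →lo
  mid=-2.00255 |R|=1.00255 →lo
  mid=-2.00031 |R|=1.00031 →lo
  ...
  [-2.00003,-1.99989] ⇒ x*=-2.0000
Stable set (-2.0000, 0).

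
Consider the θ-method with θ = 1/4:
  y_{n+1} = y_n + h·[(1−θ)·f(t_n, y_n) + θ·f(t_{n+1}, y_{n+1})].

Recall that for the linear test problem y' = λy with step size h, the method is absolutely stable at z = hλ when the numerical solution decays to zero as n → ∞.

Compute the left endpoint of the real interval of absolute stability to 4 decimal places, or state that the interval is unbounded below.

left endpoint -4.0000.

On y'=λy, z=hλ:
  y_{n+1} = y_n + z·[3/4·y_n + 1/4·y_{n+1}] ⇒ (1 − 1/4z)y_{n+1} = (1 + 3/4z)y_n
  R(z) = (1 + 3/4z)/(1 − 1/4z).

Find x<0 with |R(x)|<1.
x=-1.15: |R|=0.1068
R=−1: 1+3/4x = −1+1/4x ⇒ -1/2x=2 ⇒ x=2/(-1/2)=-4.0000
Confirm numerically:
  x=-3.800: |R|=0.94872 <1
  x=-3.697: |R|=0.92127 <1
  x=-1.667: |R|=0.17664 <1
  x=-4.503: |R|=1.11831 >1
  x=-4.232: |R|=1.05637 >1
So |R|<1 on (-4.0000, 0).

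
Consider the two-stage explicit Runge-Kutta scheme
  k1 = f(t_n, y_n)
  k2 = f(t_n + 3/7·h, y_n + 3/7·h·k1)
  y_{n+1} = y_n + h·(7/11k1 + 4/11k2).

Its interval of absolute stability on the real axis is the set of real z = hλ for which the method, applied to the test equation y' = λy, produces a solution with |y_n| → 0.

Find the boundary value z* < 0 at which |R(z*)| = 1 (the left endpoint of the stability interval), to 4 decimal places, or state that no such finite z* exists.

On y'=λy, z=hλ:
  k1=λy_n ⇒ h·k1=z·y_n;  k2=λ(1+3/7z)y_n ⇒ h·k2=z(1+3/7z)y_n
  y_{n+1}/y_n = 1 + 7/11z + 4/11z(1+3/7z) = 1 + z + 12/77z²
  Hence R(z) = 1 + z + 12/77z².

Find x<0 with |R(x)|<1.
x=-1: |R|=0.1558
R=1: x+12/77x²=0 ⇒ x=−77/12=-6.4167; min R=1−1/(4·12/77)=-0.6042>−1
Confirm numerically:
  x=-5.790: |R|=0.43454 <1
  x=-5.382: |R|=0.13217 <1
  x=-4.811: |R|=0.20387 <1
  x=-6.575: |R|=1.16224 >1
  x=-6.545: |R|=1.13090 >1
  x=-6.461: |R|=1.04464 >1
Interval (-6.4167, 0).

left endpoint -6.4167.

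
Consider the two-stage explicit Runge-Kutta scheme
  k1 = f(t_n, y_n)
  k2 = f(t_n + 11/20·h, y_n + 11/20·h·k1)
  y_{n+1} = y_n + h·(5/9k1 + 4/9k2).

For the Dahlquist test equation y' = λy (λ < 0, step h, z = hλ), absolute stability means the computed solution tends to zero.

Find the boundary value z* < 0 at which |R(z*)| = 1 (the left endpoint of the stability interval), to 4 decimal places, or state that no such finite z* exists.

z* = -4.0909.

On y'=λy, z=hλ:
  k1=λy_n ⇒ h·k1=z·y_n;  k2=λ(1+11/20z)y_n ⇒ h·k2=z(1+11/20z)y_n
  y_{n+1}/y_n = 1 + 5/9z + 4/9z(1+11/20z) = 1 + z + 11/45z²
  R(z) = 1 + z + 11/45z².

Solve |R(x)|<1 on ℝ⁻.
x=-1.69: |R|=0.0082
R=1: x+11/45x²=0 ⇒ x=−45/11=-4.0909; min R=1−1/(4·11/45)=-0.0227>−1
Confirm numerically:
  x=-4.043: |R|=0.95265 <1
  x=-3.801: |R|=0.73064 <1
  x=-3.570: |R|=0.54542 <1
  x=-2.643: |R|=0.06455 <1
  x=-4.584: |R|=1.55252 >1
  x=-4.387: |R|=1.31752 >1
  x=-4.284: |R|=1.20220 >1
Stable set (-4.0909, 0).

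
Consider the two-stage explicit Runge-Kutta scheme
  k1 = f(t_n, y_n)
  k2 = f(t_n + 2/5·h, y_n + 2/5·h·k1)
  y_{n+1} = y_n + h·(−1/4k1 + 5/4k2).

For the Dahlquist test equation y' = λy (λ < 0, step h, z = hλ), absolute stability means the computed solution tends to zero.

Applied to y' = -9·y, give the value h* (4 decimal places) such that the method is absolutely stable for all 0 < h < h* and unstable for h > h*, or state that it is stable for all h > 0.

Test eqn y'=λy, z=hλ:
  k1=λy_n ⇒ h·k1=z·y_n;  k2=λ(1+2/5z)y_n ⇒ h·k2=z(1+2/5z)y_n
  y_{n+1}/y_n = 1 − 1/4z + 5/4z(1+2/5z) = 1 + z + 1/2z²
  R(z) = 1 + z + 1/2z².

Boundary: |R(x)|=1, x<0.
x=-1.51: |R|=0.6300
R=1: x+1/2x²=0 ⇒ x=−2=-2.0000; min R=1−1/(4·1/2)=0.5000>−1
Confirm numerically:
  x=-1.774: |R|=0.79954 <1
  x=-1.535: |R|=0.64311 <1
  x=-1.529: |R|=0.63992 <1
  x=-1.440: |R|=0.59680 <1
  x=-2.361: |R|=1.42616 >1
  x=-2.233: |R|=1.26014 >1
  x=-2.128: |R|=1.13619 >1
Stable set (-2.0000, 0).

(-2.0000,0); λ=-9 ⇒ h* = (2)/9 = 0.2222.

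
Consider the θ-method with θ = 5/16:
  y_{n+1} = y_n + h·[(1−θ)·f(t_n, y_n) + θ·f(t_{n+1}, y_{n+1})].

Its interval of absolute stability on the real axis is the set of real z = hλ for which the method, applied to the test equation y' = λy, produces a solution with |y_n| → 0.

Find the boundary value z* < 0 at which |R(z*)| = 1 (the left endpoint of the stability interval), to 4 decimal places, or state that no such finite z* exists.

Test eqn y'=λy, z=hλ:
  y_{n+1} = y_n + z·[11/16·y_n + 5/16·y_{n+1}] ⇒ (1 − 5/16z)y_{n+1} = (1 + 11/16z)y_n
  Hence R(z) = (1 + 11/16z)/(1 − 5/16z).

Find x<0 with |R(x)|<1.
x=-1.17: |R|=0.1432
R=−1: 1+11/16x = −1+5/16x ⇒ -3/8x=2 ⇒ x=2/(-3/8)=-5.3333
Confirm numerically:
  x=-3.825: |R|=0.74235 <1
  x=-3.807: |R|=0.73860 <1
  x=-2.782: |R|=0.48820 <1
  x=-5.852: |R|=1.06876 >1
  x=-5.443: |R|=1.01523 >1
Interval (-5.3333, 0).

z* = -5.3333.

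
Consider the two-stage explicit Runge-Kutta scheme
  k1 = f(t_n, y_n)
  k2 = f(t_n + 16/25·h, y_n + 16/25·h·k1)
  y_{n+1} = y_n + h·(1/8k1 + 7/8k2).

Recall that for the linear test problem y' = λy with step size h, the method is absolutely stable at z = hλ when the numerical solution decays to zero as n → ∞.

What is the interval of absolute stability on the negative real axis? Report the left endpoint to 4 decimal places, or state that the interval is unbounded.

With y'=λy (z=hλ):
  k1=λy_n ⇒ h·k1=z·y_n;  k2=λ(1+16/25z)y_n ⇒ h·k2=z(1+16/25z)y_n
  y_{n+1}/y_n = 1 + 1/8z + 7/8z(1+16/25z) = 1 + z + 14/25z²
  so R(z) = 1 + z + 14/25z².

Need |R(x)|<1, x<0.
x=-0.45: |R|=0.6634
R=1: x+14/25x²=0 ⇒ x=−25/14=-1.7857; min R=1−1/(4·14/25)=0.5536>−1
Confirm numerically:
  x=-1.498: |R|=0.75864 <1
  x=-1.466: |R|=0.73753 <1
  x=-1.335: |R|=0.66305 <1
  x=-0.833: |R|=0.55558 <1
  x=-2.115: |R|=1.39001 >1
  x=-1.982: |R|=1.21786 >1
Stable set (-1.7857, 0).

z∈(-1.7857,0).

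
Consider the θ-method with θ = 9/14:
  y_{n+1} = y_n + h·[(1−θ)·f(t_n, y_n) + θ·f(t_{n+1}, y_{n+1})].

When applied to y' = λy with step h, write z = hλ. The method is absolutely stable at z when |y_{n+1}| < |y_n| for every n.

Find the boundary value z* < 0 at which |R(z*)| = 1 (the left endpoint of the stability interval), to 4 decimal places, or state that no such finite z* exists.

Set f=λy, z=hλ:
  y_{n+1} = y_n + z·[5/14·y_n + 9/14·y_{n+1}] ⇒ (1 − 9/14z)y_{n+1} = (1 + 5/14z)y_n
  Hence R(z) = (1 + 5/14z)/(1 − 9/14z).

Solve |R(x)|<1 on ℝ⁻.
x=-0.49: |R|=0.6274
x=-2: |R|=0.1250
x=-10: |R|=0.3462
x=-100: |R|=0.5317
θ=9/14≥1/2 ⇒ |1+5/14x|<|1−9/14x| ∀x<0 ⇒ unbounded interval.

unbounded; (−∞, 0).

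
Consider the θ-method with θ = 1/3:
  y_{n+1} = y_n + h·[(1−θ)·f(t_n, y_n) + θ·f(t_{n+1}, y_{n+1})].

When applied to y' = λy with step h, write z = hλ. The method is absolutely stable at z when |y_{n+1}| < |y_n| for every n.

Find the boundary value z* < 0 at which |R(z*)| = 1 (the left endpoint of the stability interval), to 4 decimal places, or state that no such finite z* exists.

z* = -6.0000.

Test eqn y'=λy, z=hλ:
  y_{n+1} = y_n + z·[2/3·y_n + 1/3·y_{n+1}] ⇒ (1 − 1/3z)y_{n+1} = (1 + 2/3z)y_n
  so R(z) = (1 + 2/3z)/(1 − 1/3z).

Boundary: |R(x)|=1, x<0.
x=-0.43: |R|=0.6239
R=−1: 1+2/3x = −1+1/3x ⇒ -1/3x=2 ⇒ x=2/(-1/3)=-6.0000
Confirm numerically:
  x=-5.594: |R|=0.95276 <1
  x=-4.035: |R|=0.72068 <1
  x=-3.871: |R|=0.69015 <1
  x=-6.595: |R|=1.06201 >1
  x=-6.256: |R|=1.02766 >1
Stable set (-6.0000, 0).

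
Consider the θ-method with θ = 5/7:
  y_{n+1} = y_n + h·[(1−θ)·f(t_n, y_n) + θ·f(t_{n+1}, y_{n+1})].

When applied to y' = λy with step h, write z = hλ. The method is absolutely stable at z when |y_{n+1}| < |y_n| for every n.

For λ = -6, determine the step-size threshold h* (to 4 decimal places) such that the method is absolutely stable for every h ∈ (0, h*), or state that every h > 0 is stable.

unbounded; (−∞, 0). Any h>0 works for λ=-6.

Test eqn y'=λy, z=hλ:
  y_{n+1} = y_n + z·[2/7·y_n + 5/7·y_{n+1}] ⇒ (1 − 5/7z)y_{n+1} = (1 + 2/7z)y_n
  so R(z) = (1 + 2/7z)/(1 − 5/7z).

Need |R(x)|<1, x<0.
x=-0.74: |R|=0.5159
x=-2: |R|=0.1765
x=-10: |R|=0.2281
x=-100: |R|=0.3807
θ=5/7≥1/2 ⇒ |1+2/7x|<|1−5/7x| ∀x<0 ⇒ interval (−∞,0).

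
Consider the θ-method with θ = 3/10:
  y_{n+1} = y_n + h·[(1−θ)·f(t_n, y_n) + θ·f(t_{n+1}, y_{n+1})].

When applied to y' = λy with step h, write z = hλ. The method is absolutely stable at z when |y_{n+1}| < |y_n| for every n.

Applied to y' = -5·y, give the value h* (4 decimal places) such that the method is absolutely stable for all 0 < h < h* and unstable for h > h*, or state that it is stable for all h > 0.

(-5.0000,0); λ=-5 ⇒ h* = (5)/5 = 1.0000.

Set f=λy, z=hλ:
  y_{n+1} = y_n + z·[7/10·y_n + 3/10·y_{n+1}] ⇒ (1 − 3/10z)y_{n+1} = (1 + 7/10z)y_n
  ⇒ R(z) = (1 + 7/10z)/(1 − 3/10z).

Boundary: |R(x)|=1, x<0.
x=-0.5: |R|=0.5652
R=−1: 1+7/10x = −1+3/10x ⇒ -2/5x=2 ⇒ x=2/(-2/5)=-5.0000
Confirm numerically:
  x=-4.553: |R|=0.92443 <1
  x=-3.456: |R|=0.69678 <1
  x=-2.286: |R|=0.35603 <1
  x=-2.101: |R|=0.28872 <1
  x=-5.573: |R|=1.08578 >1
  x=-5.404: |R|=1.06165 >1
Interval (-5.0000, 0).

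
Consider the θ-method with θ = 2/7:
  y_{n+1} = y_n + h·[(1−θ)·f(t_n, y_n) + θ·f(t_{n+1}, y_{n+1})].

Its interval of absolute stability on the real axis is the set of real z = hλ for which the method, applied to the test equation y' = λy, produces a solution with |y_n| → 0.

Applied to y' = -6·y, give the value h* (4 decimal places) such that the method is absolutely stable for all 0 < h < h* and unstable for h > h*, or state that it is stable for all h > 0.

Set f=λy, z=hλ:
  y_{n+1} = y_n + z·[5/7·y_n + 2/7·y_{n+1}] ⇒ (1 − 2/7z)y_{n+1} = (1 + 5/7z)y_n
  so R(z) = (1 + 5/7z)/(1 − 2/7z).

Boundary: |R(x)|=1, x<0.
x=-0.4: |R|=0.6410
R=−1: 1+5/7x = −1+2/7x ⇒ -3/7x=2 ⇒ x=2/(-3/7)=-4.6667
Confirm numerically:
  x=-4.071: |R|=0.88198 <1
  x=-3.546: |R|=0.76142 <1
  x=-3.229: |R|=0.67952 <1
  x=-5.081: |R|=1.07243 >1
  x=-4.929: |R|=1.04668 >1
  x=-4.895: |R|=1.04080 >1
Interval (-4.6667, 0).

(-4.6667,0); λ=-6 ⇒ h* = (14/3)/6 = 0.7778.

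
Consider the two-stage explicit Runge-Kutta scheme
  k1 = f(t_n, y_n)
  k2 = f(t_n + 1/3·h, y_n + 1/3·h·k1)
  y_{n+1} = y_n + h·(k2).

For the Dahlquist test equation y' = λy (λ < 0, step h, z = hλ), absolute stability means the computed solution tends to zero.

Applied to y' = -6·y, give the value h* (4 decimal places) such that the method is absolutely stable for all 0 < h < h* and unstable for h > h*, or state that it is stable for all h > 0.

With y'=λy (z=hλ):
  k1=λy_n ⇒ h·k1=z·y_n;  k2=λ(1+1/3z)y_n ⇒ h·k2=z(1+1/3z)y_n
  y_{n+1}/y_n = 1 + z(1+1/3z) = 1 + z + 1/3z²
  ⇒ R(z) = 1 + z + 1/3z².

Boundary: |R(x)|=1, x<0.
x=-0.35: |R|=0.6908
R=1: x+1/3x²=0 ⇒ x=−3=-3.0000; min R=1−1/(4·1/3)=0.2500>−1
Confirm numerically:
  x=-2.608: |R|=0.65922 <1
  x=-2.491: |R|=0.57736 <1
  x=-1.653: |R|=0.25780 <1
  x=-3.349: |R|=1.38960 >1
  x=-3.316: |R|=1.34929 >1
Stable set (-3.0000, 0).

(-3.0000,0); λ=-6 ⇒ h* = (3)/6 = 0.5000.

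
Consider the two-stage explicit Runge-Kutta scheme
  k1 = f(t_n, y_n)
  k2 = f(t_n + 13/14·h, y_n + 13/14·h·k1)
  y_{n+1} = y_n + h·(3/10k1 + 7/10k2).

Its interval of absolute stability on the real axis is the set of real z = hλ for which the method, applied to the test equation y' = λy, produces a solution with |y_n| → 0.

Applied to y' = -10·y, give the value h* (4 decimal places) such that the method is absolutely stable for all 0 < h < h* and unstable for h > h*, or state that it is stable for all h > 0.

(-1.5385,0); λ=-10 ⇒ h* = (20/13)/10 = 0.1538.

Test eqn y'=λy, z=hλ:
  k1=λy_n ⇒ h·k1=z·y_n;  k2=λ(1+13/14z)y_n ⇒ h·k2=z(1+13/14z)y_n
  y_{n+1}/y_n = 1 + 3/10z + 7/10z(1+13/14z) = 1 + z + 13/20z²
  R(z) = 1 + z + 13/20z².

Solve |R(x)|<1 on ℝ⁻.
x=-0.53: |R|=0.6526
R=1: x+13/20x²=0 ⇒ x=−20/13=-1.5385; min R=1−1/(4·13/20)=0.6154>−1
Confirm numerically:
  x=-1.443: |R|=0.91046 <1
  x=-1.057: |R|=0.66921 <1
  x=-0.841: |R|=0.61873 <1
  x=-0.839: |R|=0.61855 <1
  x=-2.058: |R|=1.69499 >1
  x=-1.804: |R|=1.31137 >1
Interval (-1.5385, 0).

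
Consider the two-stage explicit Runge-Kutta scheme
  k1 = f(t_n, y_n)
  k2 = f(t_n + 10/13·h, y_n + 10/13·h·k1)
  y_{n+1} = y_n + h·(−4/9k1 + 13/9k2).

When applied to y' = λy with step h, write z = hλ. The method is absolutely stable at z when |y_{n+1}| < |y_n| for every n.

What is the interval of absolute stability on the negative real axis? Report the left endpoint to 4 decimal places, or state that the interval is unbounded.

Test eqn y'=λy, z=hλ:
  k1=λy_n ⇒ h·k1=z·y_n;  k2=λ(1+10/13z)y_n ⇒ h·k2=z(1+10/13z)y_n
  y_{n+1}/y_n = 1 − 4/9z + 13/9z(1+10/13z) = 1 + z + 10/9z²
  so R(z) = 1 + z + 10/9z².

Need |R(x)|<1, x<0.
x=-0.57: |R|=0.7910
R=1: x+10/9x²=0 ⇒ x=−9/10=-0.9000; min R=1−1/(4·10/9)=0.7750>−1
Confirm numerically:
  x=-0.794: |R|=0.90648 <1
  x=-0.760: |R|=0.88178 <1
  x=-0.542: |R|=0.78440 <1
  x=-1.377: |R|=1.72981 >1
  x=-1.273: |R|=1.52759 >1
  x=-0.974: |R|=1.08008 >1
So |R|<1 on (-0.9000, 0).

z∈(-0.9000,0).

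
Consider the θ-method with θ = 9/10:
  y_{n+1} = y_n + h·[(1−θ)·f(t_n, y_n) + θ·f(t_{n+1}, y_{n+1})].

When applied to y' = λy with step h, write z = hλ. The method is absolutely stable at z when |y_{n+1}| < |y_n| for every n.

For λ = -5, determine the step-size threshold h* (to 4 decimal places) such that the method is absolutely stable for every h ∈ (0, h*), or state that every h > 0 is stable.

interval (−∞, 0). Any h>0 works for λ=-5.

On y'=λy, z=hλ:
  y_{n+1} = y_n + z·[1/10·y_n + 9/10·y_{n+1}] ⇒ (1 − 9/10z)y_{n+1} = (1 + 1/10z)y_n
  ⇒ R(z) = (1 + 1/10z)/(1 − 9/10z).

Solve |R(x)|<1 on ℝ⁻.
x=-1.31: |R|=0.3988
x=-2: |R|=0.2857
x=-10: |R|=0.0000
x=-100: |R|=0.0989
θ=9/10≥1/2 ⇒ |1+1/10x|<|1−9/10x| ∀x<0 ⇒ stable on all of ℝ⁻.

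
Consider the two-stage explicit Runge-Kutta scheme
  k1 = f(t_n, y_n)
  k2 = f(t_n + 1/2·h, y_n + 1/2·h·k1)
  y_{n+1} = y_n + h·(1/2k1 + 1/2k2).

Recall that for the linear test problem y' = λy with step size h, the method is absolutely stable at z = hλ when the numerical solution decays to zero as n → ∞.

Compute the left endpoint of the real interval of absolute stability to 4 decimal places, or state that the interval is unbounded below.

left endpoint -4.0000.

On y'=λy, z=hλ:
  k1=λy_n ⇒ h·k1=z·y_n;  k2=λ(1+1/2z)y_n ⇒ h·k2=z(1+1/2z)y_n
  y_{n+1}/y_n = 1 + 1/2z + 1/2z(1+1/2z) = 1 + z + 1/4z²
  Hence R(z) = 1 + z + 1/4z².

Boundary: |R(x)|=1, x<0.
x=-1.74: |R|=0.0169
R=1: x+1/4x²=0 ⇒ x=−4=-4.0000; min R=1−1/(4·1/4)=0.0000>−1
Confirm numerically:
  x=-3.074: |R|=0.28837 <1
  x=-1.879: |R|=0.00366 <1
  x=-1.752: |R|=0.01538 <1
  x=-4.348: |R|=1.37828 >1
  x=-4.336: |R|=1.36422 >1
So |R|<1 on (-4.0000, 0).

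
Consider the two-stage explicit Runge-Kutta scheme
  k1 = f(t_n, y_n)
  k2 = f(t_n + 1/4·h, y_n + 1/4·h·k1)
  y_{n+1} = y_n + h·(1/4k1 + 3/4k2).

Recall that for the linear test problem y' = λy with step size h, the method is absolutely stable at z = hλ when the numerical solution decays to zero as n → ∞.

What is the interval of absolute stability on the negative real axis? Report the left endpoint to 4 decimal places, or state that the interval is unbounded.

z∈(-5.3333,0).

Set f=λy, z=hλ:
  k1=λy_n ⇒ h·k1=z·y_n;  k2=λ(1+1/4z)y_n ⇒ h·k2=z(1+1/4z)y_n
  y_{n+1}/y_n = 1 + 1/4z + 3/4z(1+1/4z) = 1 + z + 3/16z²
  R(z) = 1 + z + 3/16z².

Boundary: |R(x)|=1, x<0.
x=-0.65: |R|=0.4292
R=1: x+3/16x²=0 ⇒ x=−16/3=-5.3333; min R=1−1/(4·3/16)=-0.3333>−1
Confirm numerically:
  x=-3.157: |R|=0.28825 <1
  x=-2.777: |R|=0.33105 <1
  x=-2.714: |R|=0.33291 <1
  x=-5.753: |R|=1.45269 >1
  x=-5.494: |R|=1.16551 >1
  x=-5.434: |R|=1.10257 >1
So |R|<1 on (-5.3333, 0).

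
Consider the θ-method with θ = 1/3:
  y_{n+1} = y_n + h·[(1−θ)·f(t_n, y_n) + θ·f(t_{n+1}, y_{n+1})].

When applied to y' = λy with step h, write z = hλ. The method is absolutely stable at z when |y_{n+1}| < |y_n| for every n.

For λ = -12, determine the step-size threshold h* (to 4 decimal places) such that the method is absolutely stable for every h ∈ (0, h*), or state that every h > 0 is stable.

(-6.0000,0); λ=-12 ⇒ h* = (6)/12 = 0.5000.

Set f=λy, z=hλ:
  y_{n+1} = y_n + z·[2/3·y_n + 1/3·y_{n+1}] ⇒ (1 − 1/3z)y_{n+1} = (1 + 2/3z)y_n
  ⇒ R(z) = (1 + 2/3z)/(1 − 1/3z).

Find x<0 with |R(x)|<1.
x=-0.98: |R|=0.2613
R=−1: 1+2/3x = −1+1/3x ⇒ -1/3x=2 ⇒ x=2/(-1/3)=-6.0000
Confirm numerically:
  x=-5.030: |R|=0.87920 <1
  x=-3.747: |R|=0.66607 <1
  x=-3.177: |R|=0.54298 <1
  x=-3.152: |R|=0.53706 <1
  x=-6.113: |R|=1.01240 >1
  x=-6.053: |R|=1.00585 >1
Stable set (-6.0000, 0).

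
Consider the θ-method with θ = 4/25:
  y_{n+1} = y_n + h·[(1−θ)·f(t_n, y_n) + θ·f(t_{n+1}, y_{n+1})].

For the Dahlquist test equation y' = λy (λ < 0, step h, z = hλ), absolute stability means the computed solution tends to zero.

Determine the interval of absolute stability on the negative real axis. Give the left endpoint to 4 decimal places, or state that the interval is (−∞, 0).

z∈(-2.9412,0).

With y'=λy (z=hλ):
  y_{n+1} = y_n + z·[21/25·y_n + 4/25·y_{n+1}] ⇒ (1 − 4/25z)y_{n+1} = (1 + 21/25z)y_n
  R(z) = (1 + 21/25z)/(1 − 4/25z).

Boundary: |R(x)|=1, x<0.
x=-1.24: |R|=0.0347
R=−1: 1+21/25x = −1+4/25x ⇒ -17/25x=2 ⇒ x=2/(-17/25)=-2.9412
Confirm numerically:
  x=-2.414: |R|=0.74140 <1
  x=-2.219: |R|=0.63759 <1
  x=-1.692: |R|=0.33153 <1
  x=-3.435: |R|=1.21670 >1
  x=-3.383: |R|=1.19493 >1
  x=-3.172: |R|=1.10412 >1
So |R|<1 on (-2.9412, 0).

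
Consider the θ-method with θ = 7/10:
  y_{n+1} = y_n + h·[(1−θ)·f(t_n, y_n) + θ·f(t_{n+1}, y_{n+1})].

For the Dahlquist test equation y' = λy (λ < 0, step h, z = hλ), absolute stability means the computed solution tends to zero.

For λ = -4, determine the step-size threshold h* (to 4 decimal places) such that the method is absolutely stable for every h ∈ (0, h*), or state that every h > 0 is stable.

Set f=λy, z=hλ:
  y_{n+1} = y_n + z·[3/10·y_n + 7/10·y_{n+1}] ⇒ (1 − 7/10z)y_{n+1} = (1 + 3/10z)y_n
  Hence R(z) = (1 + 3/10z)/(1 − 7/10z).

Boundary: |R(x)|=1, x<0.
x=-0.47: |R|=0.6464
x=-2: |R|=0.1667
x=-10: |R|=0.2500
x=-100: |R|=0.4085
θ=7/10≥1/2 ⇒ |1+3/10x|<|1−7/10x| ∀x<0 ⇒ unbounded interval.

(−∞, 0) — no finite endpoint. Any h>0 works for λ=-4.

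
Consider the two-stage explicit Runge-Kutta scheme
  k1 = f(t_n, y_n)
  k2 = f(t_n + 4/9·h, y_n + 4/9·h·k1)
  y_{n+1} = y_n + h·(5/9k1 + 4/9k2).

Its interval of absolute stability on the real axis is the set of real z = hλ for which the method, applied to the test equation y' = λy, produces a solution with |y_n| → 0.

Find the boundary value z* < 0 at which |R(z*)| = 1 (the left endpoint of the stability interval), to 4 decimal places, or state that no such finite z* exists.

left endpoint -5.0625.

On y'=λy, z=hλ:
  k1=λy_n ⇒ h·k1=z·y_n;  k2=λ(1+4/9z)y_n ⇒ h·k2=z(1+4/9z)y_n
  y_{n+1}/y_n = 1 + 5/9z + 4/9z(1+4/9z) = 1 + z + 16/81z²
  R(z) = 1 + z + 16/81z².

Need |R(x)|<1, x<0.
x=-1.05: |R|=0.1678
R=1: x+16/81x²=0 ⇒ x=−81/16=-5.0625; min R=1−1/(4·16/81)=-0.2656>−1
Confirm numerically:
  x=-3.752: |R|=0.02874 <1
  x=-3.593: |R|=0.04295 <1
  x=-2.990: |R|=0.22405 <1
  x=-2.980: |R|=0.22585 <1
  x=-5.544: |R|=1.52730 >1
  x=-5.234: |R|=1.17731 >1
  x=-5.188: |R|=1.12861 >1
Interval (-5.0625, 0).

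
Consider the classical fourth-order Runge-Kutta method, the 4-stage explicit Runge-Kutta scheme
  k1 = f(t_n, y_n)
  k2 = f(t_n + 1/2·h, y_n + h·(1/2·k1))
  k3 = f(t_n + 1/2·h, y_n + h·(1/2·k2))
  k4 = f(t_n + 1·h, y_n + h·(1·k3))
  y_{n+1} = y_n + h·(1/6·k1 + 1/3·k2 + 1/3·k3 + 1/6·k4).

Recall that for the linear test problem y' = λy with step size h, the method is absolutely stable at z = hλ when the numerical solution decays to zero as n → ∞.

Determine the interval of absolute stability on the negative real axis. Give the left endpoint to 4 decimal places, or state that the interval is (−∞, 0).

(-2.7853, 0).

Set f=λy, z=hλ:
  order 4, 4-stage ⇒ R(z)=1+z+z^2/2+z^3/6+z^4/24
  (e.g. R(-0.89)=0.41470, |R|=0.41470)

Need |R(x)|<1, x<0.
x=-0.89: |R|=0.4147
|R(-1.65)|=0.2714 |R(-0.66)|=0.5178 |R(-0.6)|=0.5494
Bisect:
  x_lo=-3.4083 |R|=2.4238  x_hi=-0.3287 |R|=0.7199
  mid=-1.86850 |R|=0.29778 →hi
  mid=-2.63839 |R|=0.80019 →hi
  mid=-3.02334 |R|=1.42237 →lo
  mid=-2.83087 |R|=1.07091 →lo
  mid=-2.73463 |R|=0.92627 →hi
  mid=-2.78275 |R|=0.99617 →hi
  mid=-2.80681 |R|=1.03292 →lo
  ...
  [-2.78538,-2.78519] ⇒ x*=-2.7853
Interval (-2.7853, 0).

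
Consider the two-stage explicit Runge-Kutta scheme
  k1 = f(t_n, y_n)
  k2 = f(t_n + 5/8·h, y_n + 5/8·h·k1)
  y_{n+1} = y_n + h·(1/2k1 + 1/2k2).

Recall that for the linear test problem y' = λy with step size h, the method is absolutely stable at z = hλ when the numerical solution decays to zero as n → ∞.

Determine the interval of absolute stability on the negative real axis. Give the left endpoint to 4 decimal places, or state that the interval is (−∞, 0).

(-3.2000, 0).

With y'=λy (z=hλ):
  k1=λy_n ⇒ h·k1=z·y_n;  k2=λ(1+5/8z)y_n ⇒ h·k2=z(1+5/8z)y_n
  y_{n+1}/y_n = 1 + 1/2z + 1/2z(1+5/8z) = 1 + z + 5/16z²
  ⇒ R(z) = 1 + z + 5/16z².

Need |R(x)|<1, x<0.
x=-1.4: |R|=0.2125
R=1: x+5/16x²=0 ⇒ x=−16/5=-3.2000; min R=1−1/(4·5/16)=0.2000>−1
Confirm numerically:
  x=-3.058: |R|=0.86430 <1
  x=-2.840: |R|=0.68050 <1
  x=-1.876: |R|=0.22380 <1
  x=-1.745: |R|=0.20657 <1
  x=-3.527: |R|=1.36042 >1
  x=-3.505: |R|=1.33407 >1
  x=-3.290: |R|=1.09253 >1
Interval (-3.2000, 0).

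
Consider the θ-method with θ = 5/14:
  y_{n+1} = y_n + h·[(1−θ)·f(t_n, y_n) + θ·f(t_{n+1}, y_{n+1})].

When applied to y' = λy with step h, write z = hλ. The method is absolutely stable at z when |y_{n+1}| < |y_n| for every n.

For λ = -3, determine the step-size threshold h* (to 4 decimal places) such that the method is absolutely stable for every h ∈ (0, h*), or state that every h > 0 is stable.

Set f=λy, z=hλ:
  y_{n+1} = y_n + z·[9/14·y_n + 5/14·y_{n+1}] ⇒ (1 − 5/14z)y_{n+1} = (1 + 9/14z)y_n
  so R(z) = (1 + 9/14z)/(1 − 5/14z).

Solve |R(x)|<1 on ℝ⁻.
x=-1.27: |R|=0.1263
R=−1: 1+9/14x = −1+5/14x ⇒ -2/7x=2 ⇒ x=2/(-2/7)=-7.0000
Confirm numerically:
  x=-5.923: |R|=0.90123 <1
  x=-4.619: |R|=0.74325 <1
  x=-3.248: |R|=0.50370 <1
  x=-7.575: |R|=1.04434 >1
  x=-7.338: |R|=1.02667 >1
Interval (-7.0000, 0).

(-7.0000,0); λ=-3 ⇒ h* = (7)/3 = 2.3333.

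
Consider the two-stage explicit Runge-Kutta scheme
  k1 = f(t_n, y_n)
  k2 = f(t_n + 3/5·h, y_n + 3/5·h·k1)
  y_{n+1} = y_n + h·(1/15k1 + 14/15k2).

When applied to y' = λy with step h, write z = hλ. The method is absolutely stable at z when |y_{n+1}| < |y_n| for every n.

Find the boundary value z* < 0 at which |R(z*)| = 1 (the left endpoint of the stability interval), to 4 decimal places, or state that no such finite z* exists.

z* = -1.7857.

Set f=λy, z=hλ:
  k1=λy_n ⇒ h·k1=z·y_n;  k2=λ(1+3/5z)y_n ⇒ h·k2=z(1+3/5z)y_n
  y_{n+1}/y_n = 1 + 1/15z + 14/15z(1+3/5z) = 1 + z + 14/25z²
  R(z) = 1 + z + 14/25z².

Solve |R(x)|<1 on ℝ⁻.
x=-1.11: |R|=0.5800
R=1: x+14/25x²=0 ⇒ x=−25/14=-1.7857; min R=1−1/(4·14/25)=0.5536>−1
Confirm numerically:
  x=-1.628: |R|=0.85622 <1
  x=-1.544: |R|=0.79100 <1
  x=-1.348: |R|=0.66958 <1
  x=-0.737: |R|=0.56717 <1
  x=-2.273: |R|=1.62026 >1
  x=-1.830: |R|=1.04538 >1
Interval (-1.7857, 0).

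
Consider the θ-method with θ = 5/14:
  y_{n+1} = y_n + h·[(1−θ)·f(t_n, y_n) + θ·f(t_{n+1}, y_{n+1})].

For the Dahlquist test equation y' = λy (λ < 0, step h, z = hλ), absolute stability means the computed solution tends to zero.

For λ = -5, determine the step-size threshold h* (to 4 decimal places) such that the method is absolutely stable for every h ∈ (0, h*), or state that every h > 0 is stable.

On y'=λy, z=hλ:
  y_{n+1} = y_n + z·[9/14·y_n + 5/14·y_{n+1}] ⇒ (1 − 5/14z)y_{n+1} = (1 + 9/14z)y_n
  ⇒ R(z) = (1 + 9/14z)/(1 − 5/14z).

Find x<0 with |R(x)|<1.
x=-0.32: |R|=0.7128
R=−1: 1+9/14x = −1+5/14x ⇒ -2/7x=2 ⇒ x=2/(-2/7)=-7.0000
Confirm numerically:
  x=-5.074: |R|=0.80432 <1
  x=-3.269: |R|=0.50819 <1
  x=-3.135: |R|=0.47902 <1
  x=-7.417: |R|=1.03265 >1
  x=-7.314: |R|=1.02484 >1
Interval (-7.0000, 0).

(-7.0000,0); λ=-5 ⇒ h* = (7)/5 = 1.4000.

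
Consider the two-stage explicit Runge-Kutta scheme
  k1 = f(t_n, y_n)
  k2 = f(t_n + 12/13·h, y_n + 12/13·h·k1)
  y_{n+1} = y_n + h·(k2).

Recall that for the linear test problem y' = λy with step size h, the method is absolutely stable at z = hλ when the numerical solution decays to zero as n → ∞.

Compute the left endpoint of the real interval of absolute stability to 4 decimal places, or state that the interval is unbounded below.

z* = -1.0833.

Set f=λy, z=hλ:
  k1=λy_n ⇒ h·k1=z·y_n;  k2=λ(1+12/13z)y_n ⇒ h·k2=z(1+12/13z)y_n
  y_{n+1}/y_n = 1 + z(1+12/13z) = 1 + z + 12/13z²
  so R(z) = 1 + z + 12/13z².

Need |R(x)|<1, x<0.
x=-1.27: |R|=1.2188
R=1: x+12/13x²=0 ⇒ x=−13/12=-1.0833; min R=1−1/(4·12/13)=0.7292>−1
Confirm numerically:
  x=-0.669: |R|=0.74413 <1
  x=-0.623: |R|=0.73527 <1
  x=-0.572: |R|=0.73002 <1
  x=-0.468: |R|=0.73418 <1
  x=-1.573: |R|=1.71100 >1
  x=-1.377: |R|=1.37327 >1
  x=-1.321: |R|=1.28981 >1
Interval (-1.0833, 0).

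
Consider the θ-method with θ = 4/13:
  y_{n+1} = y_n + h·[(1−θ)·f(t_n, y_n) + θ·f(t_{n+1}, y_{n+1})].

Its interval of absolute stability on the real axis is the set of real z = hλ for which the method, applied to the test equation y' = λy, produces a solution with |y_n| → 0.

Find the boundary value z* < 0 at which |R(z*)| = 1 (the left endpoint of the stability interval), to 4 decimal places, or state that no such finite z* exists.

With y'=λy (z=hλ):
  y_{n+1} = y_n + z·[9/13·y_n + 4/13·y_{n+1}] ⇒ (1 − 4/13z)y_{n+1} = (1 + 9/13z)y_n
  ⇒ R(z) = (1 + 9/13z)/(1 − 4/13z).

Find x<0 with |R(x)|<1.
x=-1.26: |R|=0.0920
R=−1: 1+9/13x = −1+4/13x ⇒ -5/13x=2 ⇒ x=2/(-5/13)=-5.2000
Confirm numerically:
  x=-4.735: |R|=0.92721 <1
  x=-3.986: |R|=0.79028 <1
  x=-3.578: |R|=0.70306 <1
  x=-2.990: |R|=0.55729 <1
  x=-5.391: |R|=1.02763 >1
  x=-5.238: |R|=1.00560 >1
Interval (-5.2000, 0).

left endpoint -5.2000.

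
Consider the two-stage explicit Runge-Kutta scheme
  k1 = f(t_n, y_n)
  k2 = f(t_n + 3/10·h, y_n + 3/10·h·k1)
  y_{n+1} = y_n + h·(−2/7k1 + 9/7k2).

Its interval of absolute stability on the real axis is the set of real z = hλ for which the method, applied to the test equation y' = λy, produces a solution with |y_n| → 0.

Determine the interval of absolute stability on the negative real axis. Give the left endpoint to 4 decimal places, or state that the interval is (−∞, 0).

Set f=λy, z=hλ:
  k1=λy_n ⇒ h·k1=z·y_n;  k2=λ(1+3/10z)y_n ⇒ h·k2=z(1+3/10z)y_n
  y_{n+1}/y_n = 1 − 2/7z + 9/7z(1+3/10z) = 1 + z + 27/70z²
  ⇒ R(z) = 1 + z + 27/70z².

Need |R(x)|<1, x<0.
x=-1.71: |R|=0.4179
R=1: x+27/70x²=0 ⇒ x=−70/27=-2.5926; min R=1−1/(4·27/70)=0.3519>−1
Confirm numerically:
  x=-2.302: |R|=0.74198 <1
  x=-1.806: |R|=0.45206 <1
  x=-1.520: |R|=0.37115 <1
  x=-1.483: |R|=0.36530 <1
  x=-3.059: |R|=1.55031 >1
  x=-2.847: |R|=1.27937 >1
So |R|<1 on (-2.5926, 0).

(-2.5926, 0).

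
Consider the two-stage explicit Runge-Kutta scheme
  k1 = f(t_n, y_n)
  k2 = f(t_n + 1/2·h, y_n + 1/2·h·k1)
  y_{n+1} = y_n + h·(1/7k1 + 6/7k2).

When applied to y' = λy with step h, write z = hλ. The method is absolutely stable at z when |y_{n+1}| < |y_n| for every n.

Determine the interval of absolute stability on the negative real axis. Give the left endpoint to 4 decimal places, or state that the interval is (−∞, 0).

(-2.3333, 0).

Set f=λy, z=hλ:
  k1=λy_n ⇒ h·k1=z·y_n;  k2=λ(1+1/2z)y_n ⇒ h·k2=z(1+1/2z)y_n
  y_{n+1}/y_n = 1 + 1/7z + 6/7z(1+1/2z) = 1 + z + 3/7z²
  ⇒ R(z) = 1 + z + 3/7z².

Find x<0 with |R(x)|<1.
x=-0.83: |R|=0.4652
R=1: x+3/7x²=0 ⇒ x=−7/3=-2.3333; min R=1−1/(4·3/7)=0.4167>−1
Confirm numerically:
  x=-2.311: |R|=0.97788 <1
  x=-1.688: |R|=0.53315 <1
  x=-1.484: |R|=0.45982 <1
  x=-1.470: |R|=0.45610 <1
  x=-2.836: |R|=1.61096 >1
  x=-2.444: |R|=1.11592 >1
Interval (-2.3333, 0).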